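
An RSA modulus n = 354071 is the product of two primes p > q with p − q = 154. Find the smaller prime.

523

Since p = q + 154, we have 354071 = q(q + 154), so q² + 154q − 354071 = 0.
Discriminant: 154² + 4·354071 = 23716 + 1416284 = 1440000; √1440000 = 1200.
q = (−154 + 1200)/2 = 523, and p = q + 154 = 677.
Check: 523 · 677 = 354071.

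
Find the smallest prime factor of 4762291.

83

4762291 is odd.
Digit sum 31, not divisible by 3.
Ends in 1: not divisible by 5.
7: 4762291 = 7·680327 + 2
11: 4762291 = 11·432935 + 6
13: 4762291 = 13·366330 + 1
17: 4762291 = 17·280134 + 13
19: 4762291 = 19·250646 + 17
23: 4762291 = 23·207056 + 3
29: 4762291 = 29·164216 + 27
31: 4762291 = 31·153622 + 9
37: 4762291 = 37·128710 + 21
41: 4762291 = 41·116153 + 18
43: 4762291 = 43·110750 + 41
47: 4762291 = 47·101325 + 16
53: 4762291 = 53·89854 + 29
59: 4762291 = 59·80716 + 47
61: 4762291 = 61·78070 + 21
67: 4762291 = 67·71078 + 65
71: 4762291 = 71·67074 + 37
73: 4762291 = 73·65236 + 63
79: 4762291 = 79·60282 + 13
83: 4762291 = 83·57377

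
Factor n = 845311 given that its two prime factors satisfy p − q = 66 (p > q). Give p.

953

Since p = q + 66, we have 845311 = q(q + 66), so q² + 66q − 845311 = 0.
Discriminant: 66² + 4·845311 = 4356 + 3381244 = 3385600; √3385600 = 1840.
q = (−66 + 1840)/2 = 887, and p = q + 66 = 953.
Check: 887 · 953 = 845311.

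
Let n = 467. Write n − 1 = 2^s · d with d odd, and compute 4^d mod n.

467 − 1 = 466 = 2^1 · 233, so d = 233.
4^1 ≡ 4 (mod 467)
4^2 ≡ 4^2 = 16 ≡ 16 (mod 467)
4^4 ≡ 16^2 = 256 ≡ 256 (mod 467)
4^8 ≡ 256^2 = 65536 ≡ 156 (mod 467)
4^16 ≡ 156^2 = 24336 ≡ 52 (mod 467)
4^32 ≡ 52^2 = 2704 ≡ 369 (mod 467)
4^64 ≡ 369^2 = 136161 ≡ 264 (mod 467)
4^128 ≡ 264^2 = 69696 ≡ 113 (mod 467)
233 = 128 + 64 + 32 + 8 + 1 in binary powers of 2.
So 4^233 ≡ 113 · 264 · 369 · 156 · 4 ≡ 1 (mod 467).
Since 4^d ≡ 1 (mod 467), base 4 does not prove 467 composite.

1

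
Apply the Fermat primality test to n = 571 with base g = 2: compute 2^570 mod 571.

1

2^1 ≡ 2 (mod 571)
2^2 ≡ 2^2 = 4 ≡ 4 (mod 571)
2^4 ≡ 4^2 = 16 ≡ 16 (mod 571)
2^8 ≡ 16^2 = 256 ≡ 256 (mod 571)
2^16 ≡ 256^2 = 65536 ≡ 442 (mod 571)
2^32 ≡ 442^2 = 195364 ≡ 82 (mod 571)
2^64 ≡ 82^2 = 6724 ≡ 443 (mod 571)
2^128 ≡ 443^2 = 196249 ≡ 396 (mod 571)
2^256 ≡ 396^2 = 156816 ≡ 362 (mod 571)
2^512 ≡ 362^2 = 131044 ≡ 285 (mod 571)
570 = 512 + 32 + 16 + 8 + 2 in binary powers of 2.
So 2^570 ≡ 285 · 82 · 442 · 256 · 4 ≡ 1 (mod 571).
Since the result is 1, base 2 gives no evidence that 571 is composite.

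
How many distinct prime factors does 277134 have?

6

277134 = 2 · 138567
138567 = 3 · 46189
46189 = 11 · 4199
4199 = 13 · 323
323 = 17 · 19
277134 = 2 · 3 · 11 · 13 · 17 · 19, which has 6 distinct prime factors.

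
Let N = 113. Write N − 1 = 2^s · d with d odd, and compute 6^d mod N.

35

113 − 1 = 112 = 2^4 · 7, so d = 7.
6^1 ≡ 6 (mod 113)
6^2 ≡ 6^2 = 36 ≡ 36 (mod 113)
6^4 ≡ 36^2 = 1296 ≡ 53 (mod 113)
7 = 4 + 2 + 1 in binary powers of 2.
So 6^7 ≡ 53 · 36 · 6 ≡ 35 (mod 113).
Squaring chain: 35 → 95 → 98 → 112; reaches −1, so base 6 does not prove 113 composite.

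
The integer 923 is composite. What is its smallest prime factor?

13

923 is odd.
Digit sum 14, not divisible by 3.
Ends in 3: not divisible by 5.
7: 923 = 7·131 + 6
11: 923 = 11·83 + 10
13: 923 = 13·71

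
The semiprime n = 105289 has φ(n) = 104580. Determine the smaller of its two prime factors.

211

φ(n) = (p−1)(q−1) = n − (p+q) + 1, so p + q = 105289 − 104580 + 1 = 710.
p and q are the roots of t² − 710t + 105289 = 0.
Discriminant: 710² − 4·105289 = 504100 − 421156 = 82944; √82944 = 288.
q = (710 − 288)/2 = 211, p = (710 + 288)/2 = 499.
Check: 211 · 499 = 105289.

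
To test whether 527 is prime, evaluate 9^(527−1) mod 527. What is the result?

412

9^1 ≡ 9 (mod 527)
9^2 ≡ 9^2 = 81 ≡ 81 (mod 527)
9^4 ≡ 81^2 = 6561 ≡ 237 (mod 527)
9^8 ≡ 237^2 = 56169 ≡ 307 (mod 527)
9^16 ≡ 307^2 = 94249 ≡ 443 (mod 527)
9^32 ≡ 443^2 = 196249 ≡ 205 (mod 527)
9^64 ≡ 205^2 = 42025 ≡ 392 (mod 527)
9^128 ≡ 392^2 = 153664 ≡ 307 (mod 527)
9^256 ≡ 307^2 = 94249 ≡ 443 (mod 527)
9^512 ≡ 443^2 = 196249 ≡ 205 (mod 527)
526 = 512 + 8 + 4 + 2 in binary powers of 2.
So 9^526 ≡ 205 · 307 · 237 · 81 ≡ 412 (mod 527).
Since 412 ≠ 1, base 9 is a Fermat witness: 527 is composite.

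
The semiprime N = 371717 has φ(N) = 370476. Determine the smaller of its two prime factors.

φ(n) = (p−1)(q−1) = n − (p+q) + 1, so p + q = 371717 − 370476 + 1 = 1242.
p and q are the roots of t² − 1242t + 371717 = 0.
Discriminant: 1242² − 4·371717 = 1542564 − 1486868 = 55696; √55696 = 236.
q = (1242 − 236)/2 = 503, p = (1242 + 236)/2 = 739.
Check: 503 · 739 = 371717.

503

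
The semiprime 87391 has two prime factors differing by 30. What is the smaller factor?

Since p = q + 30, we have 87391 = q(q + 30), so q² + 30q − 87391 = 0.
Discriminant: 30² + 4·87391 = 900 + 349564 = 350464; √350464 = 592.
q = (−30 + 592)/2 = 281, and p = q + 30 = 311.
Check: 281 · 311 = 87391.

281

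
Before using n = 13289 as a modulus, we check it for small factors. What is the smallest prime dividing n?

13289 is odd.
Digit sum 23, not divisible by 3.
Ends in 9: not divisible by 5.
7: 13289 = 7·1898 + 3
11: 13289 = 11·1208 + 1
13: 13289 = 13·1022 + 3
17: 13289 = 17·781 + 12
19: 13289 = 19·699 + 8
23: 13289 = 23·577 + 18
29: 13289 = 29·458 + 7
31: 13289 = 31·428 + 21
37: 13289 = 37·359 + 6
41: 13289 = 41·324 + 5
43: 13289 = 43·309 + 2
47: 13289 = 47·282 + 35
53: 13289 = 53·250 + 39
59: 13289 = 59·225 + 14
61: 13289 = 61·217 + 52
67: 13289 = 67·198 + 23
71: 13289 = 71·187 + 12
73: 13289 = 73·182 + 3
79: 13289 = 79·168 + 17
83: 13289 = 83·160 + 9
89: 13289 = 89·149 + 28
97: 13289 = 97·137

97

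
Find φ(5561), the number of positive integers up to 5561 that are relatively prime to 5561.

5412

Factor: 5561 = 67 · 83.
φ(5561) = (67−1) · (83−1) = 66 · 82 = 5412.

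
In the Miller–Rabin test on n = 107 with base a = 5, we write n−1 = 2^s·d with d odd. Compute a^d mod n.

107 − 1 = 106 = 2^1 · 53, so d = 53.
5^1 ≡ 5 (mod 107)
5^2 ≡ 5^2 = 25 ≡ 25 (mod 107)
5^4 ≡ 25^2 = 625 ≡ 90 (mod 107)
5^8 ≡ 90^2 = 8100 ≡ 75 (mod 107)
5^16 ≡ 75^2 = 5625 ≡ 61 (mod 107)
5^32 ≡ 61^2 = 3721 ≡ 83 (mod 107)
53 = 32 + 16 + 4 + 1 in binary powers of 2.
So 5^53 ≡ 83 · 61 · 90 · 5 ≡ 106 (mod 107).
Since 5^d ≡ 106 (mod 107), base 5 does not prove 107 composite.

106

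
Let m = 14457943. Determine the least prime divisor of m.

71

14457943 is odd.
Digit sum 37, not divisible by 3.
Ends in 3: not divisible by 5.
7: 14457943 = 7·2065420 + 3
11: 14457943 = 11·1314358 + 5
13: 14457943 = 13·1112149 + 6
17: 14457943 = 17·850467 + 4
19: 14457943 = 19·760944 + 7
23: 14457943 = 23·628606 + 5
29: 14457943 = 29·498549 + 22
31: 14457943 = 31·466385 + 8
37: 14457943 = 37·390755 + 8
41: 14457943 = 41·352632 + 31
43: 14457943 = 43·336231 + 10
47: 14457943 = 47·307615 + 38
53: 14457943 = 53·272791 + 20
59: 14457943 = 59·245049 + 52
61: 14457943 = 61·237015 + 28
67: 14457943 = 67·215790 + 13
71: 14457943 = 71·203633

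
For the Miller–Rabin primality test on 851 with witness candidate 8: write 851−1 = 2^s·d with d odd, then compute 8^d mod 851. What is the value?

541

851 − 1 = 850 = 2^1 · 425, so d = 425.
8^1 ≡ 8 (mod 851)
8^2 ≡ 8^2 = 64 ≡ 64 (mod 851)
8^4 ≡ 64^2 = 4096 ≡ 692 (mod 851)
8^8 ≡ 692^2 = 478864 ≡ 602 (mod 851)
8^16 ≡ 602^2 = 362404 ≡ 729 (mod 851)
8^32 ≡ 729^2 = 531441 ≡ 417 (mod 851)
8^64 ≡ 417^2 = 173889 ≡ 285 (mod 851)
8^128 ≡ 285^2 = 81225 ≡ 380 (mod 851)
8^256 ≡ 380^2 = 144400 ≡ 581 (mod 851)
425 = 256 + 128 + 32 + 8 + 1 in binary powers of 2.
So 8^425 ≡ 581 · 380 · 417 · 602 · 8 ≡ 541 (mod 851).
Squaring chain: 541; never reaches −1, so base 8 is a Miller–Rabin witness that 851 is composite.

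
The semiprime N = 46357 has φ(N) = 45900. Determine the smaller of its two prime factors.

151

φ(n) = (p−1)(q−1) = n − (p+q) + 1, so p + q = 46357 − 45900 + 1 = 458.
p and q are the roots of t² − 458t + 46357 = 0.
Discriminant: 458² − 4·46357 = 209764 − 185428 = 24336; √24336 = 156.
q = (458 − 156)/2 = 151, p = (458 + 156)/2 = 307.
Check: 151 · 307 = 46357.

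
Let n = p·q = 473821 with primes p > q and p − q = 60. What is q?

659

Since p = q + 60, we have 473821 = q(q + 60), so q² + 60q − 473821 = 0.
Discriminant: 60² + 4·473821 = 3600 + 1895284 = 1898884; √1898884 = 1378.
q = (−60 + 1378)/2 = 659, and p = q + 60 = 719.
Check: 659 · 719 = 473821.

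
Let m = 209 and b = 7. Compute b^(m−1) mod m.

7^1 ≡ 7 (mod 209)
7^2 ≡ 7^2 = 49 ≡ 49 (mod 209)
7^4 ≡ 49^2 = 2401 ≡ 102 (mod 209)
7^8 ≡ 102^2 = 10404 ≡ 163 (mod 209)
7^16 ≡ 163^2 = 26569 ≡ 26 (mod 209)
7^32 ≡ 26^2 = 676 ≡ 49 (mod 209)
7^64 ≡ 49^2 = 2401 ≡ 102 (mod 209)
7^128 ≡ 102^2 = 10404 ≡ 163 (mod 209)
208 = 128 + 64 + 16 in binary powers of 2.
So 7^208 ≡ 163 · 102 · 26 ≡ 64 (mod 209).
Since 64 ≠ 1, base 7 is a Fermat witness: 209 is composite.

64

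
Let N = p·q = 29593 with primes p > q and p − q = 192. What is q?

Since p = q + 192, we have 29593 = q(q + 192), so q² + 192q − 29593 = 0.
Discriminant: 192² + 4·29593 = 36864 + 118372 = 155236; √155236 = 394.
q = (−192 + 394)/2 = 101, and p = q + 192 = 293.
Check: 101 · 293 = 29593.

101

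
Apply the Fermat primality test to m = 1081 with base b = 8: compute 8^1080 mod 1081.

8^1 ≡ 8 (mod 1081)
8^2 ≡ 8^2 = 64 ≡ 64 (mod 1081)
8^4 ≡ 64^2 = 4096 ≡ 853 (mod 1081)
8^8 ≡ 853^2 = 727609 ≡ 96 (mod 1081)
8^16 ≡ 96^2 = 9216 ≡ 568 (mod 1081)
8^32 ≡ 568^2 = 322624 ≡ 486 (mod 1081)
8^64 ≡ 486^2 = 236196 ≡ 538 (mod 1081)
8^128 ≡ 538^2 = 289444 ≡ 817 (mod 1081)
8^256 ≡ 817^2 = 667489 ≡ 512 (mod 1081)
8^512 ≡ 512^2 = 262144 ≡ 542 (mod 1081)
8^1024 ≡ 542^2 = 293764 ≡ 813 (mod 1081)
1080 = 1024 + 32 + 16 + 8 in binary powers of 2.
So 8^1080 ≡ 813 · 486 · 568 · 96 ≡ 570 (mod 1081).
Since 570 ≠ 1, base 8 is a Fermat witness: 1081 is composite.

570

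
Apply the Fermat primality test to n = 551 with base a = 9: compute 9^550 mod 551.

123

9^1 ≡ 9 (mod 551)
9^2 ≡ 9^2 = 81 ≡ 81 (mod 551)
9^4 ≡ 81^2 = 6561 ≡ 500 (mod 551)
9^8 ≡ 500^2 = 250000 ≡ 397 (mod 551)
9^16 ≡ 397^2 = 157609 ≡ 23 (mod 551)
9^32 ≡ 23^2 = 529 ≡ 529 (mod 551)
9^64 ≡ 529^2 = 279841 ≡ 484 (mod 551)
9^128 ≡ 484^2 = 234256 ≡ 81 (mod 551)
9^256 ≡ 81^2 = 6561 ≡ 500 (mod 551)
9^512 ≡ 500^2 = 250000 ≡ 397 (mod 551)
550 = 512 + 32 + 4 + 2 in binary powers of 2.
So 9^550 ≡ 397 · 529 · 500 · 81 ≡ 123 (mod 551).
Since 123 ≠ 1, base 9 is a Fermat witness: 551 is composite.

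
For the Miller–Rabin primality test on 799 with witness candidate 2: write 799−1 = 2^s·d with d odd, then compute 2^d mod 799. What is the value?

799 − 1 = 798 = 2^1 · 399, so d = 399.
2^1 ≡ 2 (mod 799)
2^2 ≡ 2^2 = 4 ≡ 4 (mod 799)
2^4 ≡ 4^2 = 16 ≡ 16 (mod 799)
2^8 ≡ 16^2 = 256 ≡ 256 (mod 799)
2^16 ≡ 256^2 = 65536 ≡ 18 (mod 799)
2^32 ≡ 18^2 = 324 ≡ 324 (mod 799)
2^64 ≡ 324^2 = 104976 ≡ 307 (mod 799)
2^128 ≡ 307^2 = 94249 ≡ 766 (mod 799)
2^256 ≡ 766^2 = 586756 ≡ 290 (mod 799)
399 = 256 + 128 + 8 + 4 + 2 + 1 in binary powers of 2.
So 2^399 ≡ 290 · 766 · 256 · 16 · 4 · 2 ≡ 162 (mod 799).
Squaring chain: 162; never reaches −1, so base 2 is a Miller–Rabin witness that 799 is composite.

162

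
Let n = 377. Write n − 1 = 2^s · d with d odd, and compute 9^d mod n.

377 − 1 = 376 = 2^3 · 47, so d = 47.
9^1 ≡ 9 (mod 377)
9^2 ≡ 9^2 = 81 ≡ 81 (mod 377)
9^4 ≡ 81^2 = 6561 ≡ 152 (mod 377)
9^8 ≡ 152^2 = 23104 ≡ 107 (mod 377)
9^16 ≡ 107^2 = 11449 ≡ 139 (mod 377)
9^32 ≡ 139^2 = 19321 ≡ 94 (mod 377)
47 = 32 + 8 + 4 + 2 + 1 in binary powers of 2.
So 9^47 ≡ 94 · 107 · 152 · 81 · 9 ≡ 237 (mod 377).
Squaring chain: 237 → 373 → 16; never reaches −1, so base 9 is a Miller–Rabin witness that 377 is composite.

237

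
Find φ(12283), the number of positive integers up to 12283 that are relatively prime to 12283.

12040

Factor: 12283 = 71 · 173.
φ(12283) = (71−1) · (173−1) = 70 · 172 = 12040.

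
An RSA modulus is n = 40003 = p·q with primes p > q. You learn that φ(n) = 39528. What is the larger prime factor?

367

φ(n) = (p−1)(q−1) = n − (p+q) + 1, so p + q = 40003 − 39528 + 1 = 476.
p and q are the roots of t² − 476t + 40003 = 0.
Discriminant: 476² − 4·40003 = 226576 − 160012 = 66564; √66564 = 258.
q = (476 − 258)/2 = 109, p = (476 + 258)/2 = 367.
Check: 109 · 367 = 40003.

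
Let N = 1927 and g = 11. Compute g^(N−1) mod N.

11^1 ≡ 11 (mod 1927)
11^2 ≡ 11^2 = 121 ≡ 121 (mod 1927)
11^4 ≡ 121^2 = 14641 ≡ 1152 (mod 1927)
11^8 ≡ 1152^2 = 1327104 ≡ 1328 (mod 1927)
11^16 ≡ 1328^2 = 1763584 ≡ 379 (mod 1927)
11^32 ≡ 379^2 = 143641 ≡ 1043 (mod 1927)
11^64 ≡ 1043^2 = 1087849 ≡ 1021 (mod 1927)
11^128 ≡ 1021^2 = 1042441 ≡ 1861 (mod 1927)
11^256 ≡ 1861^2 = 3463321 ≡ 502 (mod 1927)
11^512 ≡ 502^2 = 252004 ≡ 1494 (mod 1927)
11^1024 ≡ 1494^2 = 2232036 ≡ 570 (mod 1927)
1926 = 1024 + 512 + 256 + 128 + 4 + 2 in binary powers of 2.
So 11^1926 ≡ 570 · 1494 · 502 · 1861 · 1152 · 121 ≡ 484 (mod 1927).
Since 484 ≠ 1, base 11 is a Fermat witness: 1927 is composite.

484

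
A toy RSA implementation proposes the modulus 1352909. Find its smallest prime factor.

43

1352909 is odd.
Digit sum 29, not divisible by 3.
Ends in 9: not divisible by 5.
7: 1352909 = 7·193272 + 5
11: 1352909 = 11·122991 + 8
13: 1352909 = 13·104069 + 12
17: 1352909 = 17·79582 + 15
19: 1352909 = 19·71205 + 14
23: 1352909 = 23·58822 + 3
29: 1352909 = 29·46652 + 1
31: 1352909 = 31·43642 + 7
37: 1352909 = 37·36565 + 4
41: 1352909 = 41·32997 + 32
43: 1352909 = 43·31463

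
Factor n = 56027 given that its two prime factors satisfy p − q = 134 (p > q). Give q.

Since p = q + 134, we have 56027 = q(q + 134), so q² + 134q − 56027 = 0.
Discriminant: 134² + 4·56027 = 17956 + 224108 = 242064; √242064 = 492.
q = (−134 + 492)/2 = 179, and p = q + 134 = 313.
Check: 179 · 313 = 56027.

179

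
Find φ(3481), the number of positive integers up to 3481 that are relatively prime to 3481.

3422

Factor: 3481 = 59^2.
φ(3481) = 59^1·(59−1) = 3422.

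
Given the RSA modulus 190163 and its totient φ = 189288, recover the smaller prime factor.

397

φ(n) = (p−1)(q−1) = n − (p+q) + 1, so p + q = 190163 − 189288 + 1 = 876.
p and q are the roots of t² − 876t + 190163 = 0.
Discriminant: 876² − 4·190163 = 767376 − 760652 = 6724; √6724 = 82.
q = (876 − 82)/2 = 397, p = (876 + 82)/2 = 479.
Check: 397 · 479 = 190163.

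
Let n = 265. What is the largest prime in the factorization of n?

53

265 = 5 · 53
53 is prime.
So 265 = 5 · 53; the largest prime factor is 53.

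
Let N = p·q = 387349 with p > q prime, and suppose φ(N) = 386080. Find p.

φ(n) = (p−1)(q−1) = n − (p+q) + 1, so p + q = 387349 − 386080 + 1 = 1270.
p and q are the roots of t² − 1270t + 387349 = 0.
Discriminant: 1270² − 4·387349 = 1612900 − 1549396 = 63504; √63504 = 252.
q = (1270 − 252)/2 = 509, p = (1270 + 252)/2 = 761.
Check: 509 · 761 = 387349.

761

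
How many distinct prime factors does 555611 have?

555611 = 7^2 · 11339
11339 = 17 · 667
667 = 23 · 29
555611 = 7^2 · 17 · 23 · 29, which has 4 distinct prime factors.

4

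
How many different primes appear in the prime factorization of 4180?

4

4180 = 2^2 · 1045
1045 = 5 · 209
209 = 11 · 19
4180 = 2^2 · 5 · 11 · 19, which has 4 distinct prime factors.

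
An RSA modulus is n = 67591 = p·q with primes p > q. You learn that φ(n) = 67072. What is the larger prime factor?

263

φ(n) = (p−1)(q−1) = n − (p+q) + 1, so p + q = 67591 − 67072 + 1 = 520.
p and q are the roots of t² − 520t + 67591 = 0.
Discriminant: 520² − 4·67591 = 270400 − 270364 = 36; √36 = 6.
q = (520 − 6)/2 = 257, p = (520 + 6)/2 = 263.
Check: 257 · 263 = 67591.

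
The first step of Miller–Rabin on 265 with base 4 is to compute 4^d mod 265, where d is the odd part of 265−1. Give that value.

219

265 − 1 = 264 = 2^3 · 33, so d = 33.
4^1 ≡ 4 (mod 265)
4^2 ≡ 4^2 = 16 ≡ 16 (mod 265)
4^4 ≡ 16^2 = 256 ≡ 256 (mod 265)
4^8 ≡ 256^2 = 65536 ≡ 81 (mod 265)
4^16 ≡ 81^2 = 6561 ≡ 201 (mod 265)
4^32 ≡ 201^2 = 40401 ≡ 121 (mod 265)
33 = 32 + 1 in binary powers of 2.
So 4^33 ≡ 121 · 4 ≡ 219 (mod 265).
Squaring chain: 219 → 261 → 16; never reaches −1, so base 4 is a Miller–Rabin witness that 265 is composite.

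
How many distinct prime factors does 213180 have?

213180 = 2^2 · 53295
53295 = 3 · 17765
17765 = 5 · 3553
3553 = 11 · 323
323 = 17 · 19
213180 = 2^2 · 3 · 5 · 11 · 17 · 19, which has 6 distinct prime factors.

6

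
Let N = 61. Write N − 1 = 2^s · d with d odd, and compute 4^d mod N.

60

61 − 1 = 60 = 2^2 · 15, so d = 15.
4^1 ≡ 4 (mod 61)
4^2 ≡ 4^2 = 16 ≡ 16 (mod 61)
4^4 ≡ 16^2 = 256 ≡ 12 (mod 61)
4^8 ≡ 12^2 = 144 ≡ 22 (mod 61)
15 = 8 + 4 + 2 + 1 in binary powers of 2.
So 4^15 ≡ 22 · 12 · 16 · 4 ≡ 60 (mod 61).
Since 4^d ≡ 60 (mod 61), base 4 does not prove 61 composite.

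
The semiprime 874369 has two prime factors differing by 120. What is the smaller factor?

877

Since p = q + 120, we have 874369 = q(q + 120), so q² + 120q − 874369 = 0.
Discriminant: 120² + 4·874369 = 14400 + 3497476 = 3511876; √3511876 = 1874.
q = (−120 + 1874)/2 = 877, and p = q + 120 = 997.
Check: 877 · 997 = 874369.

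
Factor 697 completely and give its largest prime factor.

41

697 = 17 · 41
41 is prime.
So 697 = 17 · 41; the largest prime factor is 41.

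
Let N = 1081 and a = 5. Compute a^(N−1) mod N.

5^1 ≡ 5 (mod 1081)
5^2 ≡ 5^2 = 25 ≡ 25 (mod 1081)
5^4 ≡ 25^2 = 625 ≡ 625 (mod 1081)
5^8 ≡ 625^2 = 390625 ≡ 384 (mod 1081)
5^16 ≡ 384^2 = 147456 ≡ 440 (mod 1081)
5^32 ≡ 440^2 = 193600 ≡ 101 (mod 1081)
5^64 ≡ 101^2 = 10201 ≡ 472 (mod 1081)
5^128 ≡ 472^2 = 222784 ≡ 98 (mod 1081)
5^256 ≡ 98^2 = 9604 ≡ 956 (mod 1081)
5^512 ≡ 956^2 = 913936 ≡ 491 (mod 1081)
5^1024 ≡ 491^2 = 241081 ≡ 18 (mod 1081)
1080 = 1024 + 32 + 16 + 8 in binary powers of 2.
So 5^1080 ≡ 18 · 101 · 440 · 384 ≡ 968 (mod 1081).
Since 968 ≠ 1, base 5 is a Fermat witness: 1081 is composite.

968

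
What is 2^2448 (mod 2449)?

2^1 ≡ 2 (mod 2449)
2^2 ≡ 2^2 = 4 ≡ 4 (mod 2449)
2^4 ≡ 4^2 = 16 ≡ 16 (mod 2449)
2^8 ≡ 16^2 = 256 ≡ 256 (mod 2449)
2^16 ≡ 256^2 = 65536 ≡ 1862 (mod 2449)
2^32 ≡ 1862^2 = 3467044 ≡ 1709 (mod 2449)
2^64 ≡ 1709^2 = 2920681 ≡ 1473 (mod 2449)
2^128 ≡ 1473^2 = 2169729 ≡ 2364 (mod 2449)
2^256 ≡ 2364^2 = 5588496 ≡ 2327 (mod 2449)
2^512 ≡ 2327^2 = 5414929 ≡ 190 (mod 2449)
2^1024 ≡ 190^2 = 36100 ≡ 1814 (mod 2449)
2^2048 ≡ 1814^2 = 3290596 ≡ 1589 (mod 2449)
2448 = 2048 + 256 + 128 + 16 in binary powers of 2.
So 2^2448 ≡ 1589 · 2327 · 2364 · 1862 ≡ 1000 (mod 2449).
Since 1000 ≠ 1, base 2 is a Fermat witness: 2449 is composite.

1000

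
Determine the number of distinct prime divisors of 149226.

6

149226 = 2 · 74613
74613 = 3 · 24871
24871 = 7 · 3553
3553 = 11 · 323
323 = 17 · 19
149226 = 2 · 3 · 7 · 11 · 17 · 19, which has 6 distinct prime factors.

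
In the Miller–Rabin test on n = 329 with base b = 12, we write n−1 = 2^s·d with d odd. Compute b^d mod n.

329 − 1 = 328 = 2^3 · 41, so d = 41.
12^1 ≡ 12 (mod 329)
12^2 ≡ 12^2 = 144 ≡ 144 (mod 329)
12^4 ≡ 144^2 = 20736 ≡ 9 (mod 329)
12^8 ≡ 9^2 = 81 ≡ 81 (mod 329)
12^16 ≡ 81^2 = 6561 ≡ 310 (mod 329)
12^32 ≡ 310^2 = 96100 ≡ 32 (mod 329)
41 = 32 + 8 + 1 in binary powers of 2.
So 12^41 ≡ 32 · 81 · 12 ≡ 178 (mod 329).
Squaring chain: 178 → 100 → 130; never reaches −1, so base 12 is a Miller–Rabin witness that 329 is composite.

178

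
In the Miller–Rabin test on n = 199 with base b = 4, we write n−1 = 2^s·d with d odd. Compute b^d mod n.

199 − 1 = 198 = 2^1 · 99, so d = 99.
4^1 ≡ 4 (mod 199)
4^2 ≡ 4^2 = 16 ≡ 16 (mod 199)
4^4 ≡ 16^2 = 256 ≡ 57 (mod 199)
4^8 ≡ 57^2 = 3249 ≡ 65 (mod 199)
4^16 ≡ 65^2 = 4225 ≡ 46 (mod 199)
4^32 ≡ 46^2 = 2116 ≡ 126 (mod 199)
4^64 ≡ 126^2 = 15876 ≡ 155 (mod 199)
99 = 64 + 32 + 2 + 1 in binary powers of 2.
So 4^99 ≡ 155 · 126 · 16 · 4 ≡ 1 (mod 199).
Since 4^d ≡ 1 (mod 199), base 4 does not prove 199 composite.

1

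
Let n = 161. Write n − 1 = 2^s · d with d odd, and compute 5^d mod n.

161 − 1 = 160 = 2^5 · 5, so d = 5.
5^1 ≡ 5 (mod 161)
5^2 ≡ 5^2 = 25 ≡ 25 (mod 161)
5^4 ≡ 25^2 = 625 ≡ 142 (mod 161)
5 = 4 + 1 in binary powers of 2.
So 5^5 ≡ 142 · 5 ≡ 66 (mod 161).
Squaring chain: 66 → 9 → 81 → 121 → 151; never reaches −1, so base 5 is a Miller–Rabin witness that 161 is composite.

66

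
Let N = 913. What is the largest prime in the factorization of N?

913 = 11 · 83
83 is prime.
So 913 = 11 · 83; the largest prime factor is 83.

83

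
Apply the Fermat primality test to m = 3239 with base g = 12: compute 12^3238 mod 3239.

12^1 ≡ 12 (mod 3239)
12^2 ≡ 12^2 = 144 ≡ 144 (mod 3239)
12^4 ≡ 144^2 = 20736 ≡ 1302 (mod 3239)
12^8 ≡ 1302^2 = 1695204 ≡ 1207 (mod 3239)
12^16 ≡ 1207^2 = 1456849 ≡ 2538 (mod 3239)
12^32 ≡ 2538^2 = 6441444 ≡ 2312 (mod 3239)
12^64 ≡ 2312^2 = 5345344 ≡ 994 (mod 3239)
12^128 ≡ 994^2 = 988036 ≡ 141 (mod 3239)
12^256 ≡ 141^2 = 19881 ≡ 447 (mod 3239)
12^512 ≡ 447^2 = 199809 ≡ 2230 (mod 3239)
12^1024 ≡ 2230^2 = 4972900 ≡ 1035 (mod 3239)
12^2048 ≡ 1035^2 = 1071225 ≡ 2355 (mod 3239)
3238 = 2048 + 1024 + 128 + 32 + 4 + 2 in binary powers of 2.
So 12^3238 ≡ 2355 · 1035 · 141 · 2312 · 1302 · 144 ≡ 699 (mod 3239).
Since 699 ≠ 1, base 12 is a Fermat witness: 3239 is composite.

699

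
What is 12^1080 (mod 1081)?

12^1 ≡ 12 (mod 1081)
12^2 ≡ 12^2 = 144 ≡ 144 (mod 1081)
12^4 ≡ 144^2 = 20736 ≡ 197 (mod 1081)
12^8 ≡ 197^2 = 38809 ≡ 974 (mod 1081)
12^16 ≡ 974^2 = 948676 ≡ 639 (mod 1081)
12^32 ≡ 639^2 = 408321 ≡ 784 (mod 1081)
12^64 ≡ 784^2 = 614656 ≡ 648 (mod 1081)
12^128 ≡ 648^2 = 419904 ≡ 476 (mod 1081)
12^256 ≡ 476^2 = 226576 ≡ 647 (mod 1081)
12^512 ≡ 647^2 = 418609 ≡ 262 (mod 1081)
12^1024 ≡ 262^2 = 68644 ≡ 541 (mod 1081)
1080 = 1024 + 32 + 16 + 8 in binary powers of 2.
So 12^1080 ≡ 541 · 784 · 639 · 974 ≡ 98 (mod 1081).
Since 98 ≠ 1, base 12 is a Fermat witness: 1081 is composite.

98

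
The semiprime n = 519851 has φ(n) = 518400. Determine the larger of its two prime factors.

811

φ(n) = (p−1)(q−1) = n − (p+q) + 1, so p + q = 519851 − 518400 + 1 = 1452.
p and q are the roots of t² − 1452t + 519851 = 0.
Discriminant: 1452² − 4·519851 = 2108304 − 2079404 = 28900; √28900 = 170.
q = (1452 − 170)/2 = 641, p = (1452 + 170)/2 = 811.
Check: 641 · 811 = 519851.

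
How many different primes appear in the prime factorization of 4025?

3

4025 = 5^2 · 161
161 = 7 · 23
4025 = 5^2 · 7 · 23, which has 3 distinct prime factors.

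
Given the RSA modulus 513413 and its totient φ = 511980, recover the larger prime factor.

743

φ(n) = (p−1)(q−1) = n − (p+q) + 1, so p + q = 513413 − 511980 + 1 = 1434.
p and q are the roots of t² − 1434t + 513413 = 0.
Discriminant: 1434² − 4·513413 = 2056356 − 2053652 = 2704; √2704 = 52.
q = (1434 − 52)/2 = 691, p = (1434 + 52)/2 = 743.
Check: 691 · 743 = 513413.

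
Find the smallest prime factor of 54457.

13

54457 is odd.
Digit sum 25, not divisible by 3.
Ends in 7: not divisible by 5.
7: 54457 = 7·7779 + 4
11: 54457 = 11·4950 + 7
13: 54457 = 13·4189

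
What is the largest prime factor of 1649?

1649 = 17 · 97
97 is prime.
So 1649 = 17 · 97; the largest prime factor is 97.

97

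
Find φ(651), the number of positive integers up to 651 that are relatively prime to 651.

Factor: 651 = 3 · 7 · 31.
φ(651) = (3−1) · (7−1) · (31−1) = 2 · 6 · 30 = 360.

360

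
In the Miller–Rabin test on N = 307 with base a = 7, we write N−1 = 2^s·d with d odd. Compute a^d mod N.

1

307 − 1 = 306 = 2^1 · 153, so d = 153.
7^1 ≡ 7 (mod 307)
7^2 ≡ 7^2 = 49 ≡ 49 (mod 307)
7^4 ≡ 49^2 = 2401 ≡ 252 (mod 307)
7^8 ≡ 252^2 = 63504 ≡ 262 (mod 307)
7^16 ≡ 262^2 = 68644 ≡ 183 (mod 307)
7^32 ≡ 183^2 = 33489 ≡ 26 (mod 307)
7^64 ≡ 26^2 = 676 ≡ 62 (mod 307)
7^128 ≡ 62^2 = 3844 ≡ 160 (mod 307)
153 = 128 + 16 + 8 + 1 in binary powers of 2.
So 7^153 ≡ 160 · 183 · 262 · 7 ≡ 1 (mod 307).
Since 7^d ≡ 1 (mod 307), base 7 does not prove 307 composite.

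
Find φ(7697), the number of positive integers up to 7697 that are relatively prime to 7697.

7476

Factor: 7697 = 43 · 179.
φ(7697) = (43−1) · (179−1) = 42 · 178 = 7476.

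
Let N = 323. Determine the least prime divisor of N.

17

323 is odd.
Digit sum 8, not divisible by 3.
Ends in 3: not divisible by 5.
7: 323 = 7·46 + 1
11: 323 = 11·29 + 4
13: 323 = 13·24 + 11
17: 323 = 17·19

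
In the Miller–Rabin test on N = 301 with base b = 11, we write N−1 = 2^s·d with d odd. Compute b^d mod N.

274

301 − 1 = 300 = 2^2 · 75, so d = 75.
11^1 ≡ 11 (mod 301)
11^2 ≡ 11^2 = 121 ≡ 121 (mod 301)
11^4 ≡ 121^2 = 14641 ≡ 193 (mod 301)
11^8 ≡ 193^2 = 37249 ≡ 226 (mod 301)
11^16 ≡ 226^2 = 51076 ≡ 207 (mod 301)
11^32 ≡ 207^2 = 42849 ≡ 107 (mod 301)
11^64 ≡ 107^2 = 11449 ≡ 11 (mod 301)
75 = 64 + 8 + 2 + 1 in binary powers of 2.
So 11^75 ≡ 11 · 226 · 121 · 11 ≡ 274 (mod 301).
Squaring chain: 274 → 127; never reaches −1, so base 11 is a Miller–Rabin witness that 301 is composite.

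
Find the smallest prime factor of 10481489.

10481489 is odd.
Digit sum 35, not divisible by 3.
Ends in 9: not divisible by 5.
7: 10481489 = 7·1497355 + 4
11: 10481489 = 11·952862 + 7
13: 10481489 = 13·806268 + 5
17: 10481489 = 17·616558 + 3
19: 10481489 = 19·551657 + 6
23: 10481489 = 23·455716 + 21
29: 10481489 = 29·361430 + 19
31: 10481489 = 31·338112 + 17
37: 10481489 = 37·283283 + 18
41: 10481489 = 41·255646 + 3
43: 10481489 = 43·243755 + 24
47: 10481489 = 47·223010 + 19
53: 10481489 = 53·197763 + 50
59: 10481489 = 59·177652 + 21
61: 10481489 = 61·171827 + 42
67: 10481489 = 67·156440 + 9
71: 10481489 = 71·147626 + 43
73: 10481489 = 73·143582 + 3
79: 10481489 = 79·132677 + 6
83: 10481489 = 83·126283

83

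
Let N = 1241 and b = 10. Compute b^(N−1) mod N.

220

10^1 ≡ 10 (mod 1241)
10^2 ≡ 10^2 = 100 ≡ 100 (mod 1241)
10^4 ≡ 100^2 = 10000 ≡ 72 (mod 1241)
10^8 ≡ 72^2 = 5184 ≡ 220 (mod 1241)
10^16 ≡ 220^2 = 48400 ≡ 1 (mod 1241)
10^32 ≡ 1^2 = 1 ≡ 1 (mod 1241)
10^64 ≡ 1^2 = 1 ≡ 1 (mod 1241)
10^128 ≡ 1^2 = 1 ≡ 1 (mod 1241)
10^256 ≡ 1^2 = 1 ≡ 1 (mod 1241)
10^512 ≡ 1^2 = 1 ≡ 1 (mod 1241)
10^1024 ≡ 1^2 = 1 ≡ 1 (mod 1241)
1240 = 1024 + 128 + 64 + 16 + 8 in binary powers of 2.
So 10^1240 ≡ 1 · 1 · 1 · 1 · 220 ≡ 220 (mod 1241).
Since 220 ≠ 1, base 10 is a Fermat witness: 1241 is composite.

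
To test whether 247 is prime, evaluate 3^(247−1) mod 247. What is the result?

3^1 ≡ 3 (mod 247)
3^2 ≡ 3^2 = 9 ≡ 9 (mod 247)
3^4 ≡ 9^2 = 81 ≡ 81 (mod 247)
3^8 ≡ 81^2 = 6561 ≡ 139 (mod 247)
3^16 ≡ 139^2 = 19321 ≡ 55 (mod 247)
3^32 ≡ 55^2 = 3025 ≡ 61 (mod 247)
3^64 ≡ 61^2 = 3721 ≡ 16 (mod 247)
3^128 ≡ 16^2 = 256 ≡ 9 (mod 247)
246 = 128 + 64 + 32 + 16 + 4 + 2 in binary powers of 2.
So 3^246 ≡ 9 · 16 · 61 · 55 · 81 · 9 ≡ 144 (mod 247).
Since 144 ≠ 1, base 3 is a Fermat witness: 247 is composite.

144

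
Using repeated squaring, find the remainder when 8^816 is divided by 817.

742

8^1 ≡ 8 (mod 817)
8^2 ≡ 8^2 = 64 ≡ 64 (mod 817)
8^4 ≡ 64^2 = 4096 ≡ 11 (mod 817)
8^8 ≡ 11^2 = 121 ≡ 121 (mod 817)
8^16 ≡ 121^2 = 14641 ≡ 752 (mod 817)
8^32 ≡ 752^2 = 565504 ≡ 140 (mod 817)
8^64 ≡ 140^2 = 19600 ≡ 809 (mod 817)
8^128 ≡ 809^2 = 654481 ≡ 64 (mod 817)
8^256 ≡ 64^2 = 4096 ≡ 11 (mod 817)
8^512 ≡ 11^2 = 121 ≡ 121 (mod 817)
816 = 512 + 256 + 32 + 16 in binary powers of 2.
So 8^816 ≡ 121 · 11 · 140 · 752 ≡ 742 (mod 817).
Since 742 ≠ 1, base 8 is a Fermat witness: 817 is composite.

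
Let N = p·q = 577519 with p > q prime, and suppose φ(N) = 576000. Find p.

769

φ(n) = (p−1)(q−1) = n − (p+q) + 1, so p + q = 577519 − 576000 + 1 = 1520.
p and q are the roots of t² − 1520t + 577519 = 0.
Discriminant: 1520² − 4·577519 = 2310400 − 2310076 = 324; √324 = 18.
q = (1520 − 18)/2 = 751, p = (1520 + 18)/2 = 769.
Check: 751 · 769 = 577519.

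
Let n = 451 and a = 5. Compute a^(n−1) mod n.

122

5^1 ≡ 5 (mod 451)
5^2 ≡ 5^2 = 25 ≡ 25 (mod 451)
5^4 ≡ 25^2 = 625 ≡ 174 (mod 451)
5^8 ≡ 174^2 = 30276 ≡ 59 (mod 451)
5^16 ≡ 59^2 = 3481 ≡ 324 (mod 451)
5^32 ≡ 324^2 = 104976 ≡ 344 (mod 451)
5^64 ≡ 344^2 = 118336 ≡ 174 (mod 451)
5^128 ≡ 174^2 = 30276 ≡ 59 (mod 451)
5^256 ≡ 59^2 = 3481 ≡ 324 (mod 451)
450 = 256 + 128 + 64 + 2 in binary powers of 2.
So 5^450 ≡ 324 · 59 · 174 · 25 ≡ 122 (mod 451).
Since 122 ≠ 1, base 5 is a Fermat witness: 451 is composite.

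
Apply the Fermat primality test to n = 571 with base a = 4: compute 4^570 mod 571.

1

4^1 ≡ 4 (mod 571)
4^2 ≡ 4^2 = 16 ≡ 16 (mod 571)
4^4 ≡ 16^2 = 256 ≡ 256 (mod 571)
4^8 ≡ 256^2 = 65536 ≡ 442 (mod 571)
4^16 ≡ 442^2 = 195364 ≡ 82 (mod 571)
4^32 ≡ 82^2 = 6724 ≡ 443 (mod 571)
4^64 ≡ 443^2 = 196249 ≡ 396 (mod 571)
4^128 ≡ 396^2 = 156816 ≡ 362 (mod 571)
4^256 ≡ 362^2 = 131044 ≡ 285 (mod 571)
4^512 ≡ 285^2 = 81225 ≡ 143 (mod 571)
570 = 512 + 32 + 16 + 8 + 2 in binary powers of 2.
So 4^570 ≡ 143 · 443 · 82 · 442 · 16 ≡ 1 (mod 571).
Since the result is 1, base 4 gives no evidence that 571 is composite.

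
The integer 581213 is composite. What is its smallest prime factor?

581213 is odd.
Digit sum 20, not divisible by 3.
Ends in 3: not divisible by 5.
7: 581213 = 7·83030 + 3
11: 581213 = 11·52837 + 6
13: 581213 = 13·44708 + 9
17: 581213 = 17·34189

17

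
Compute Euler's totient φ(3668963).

Factor: 3668963 = 103 · 179 · 199.
φ(3668963) = (103−1) · (179−1) · (199−1) = 102 · 178 · 198 = 3594888.

3594888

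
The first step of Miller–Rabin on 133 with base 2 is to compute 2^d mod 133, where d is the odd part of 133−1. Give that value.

133 − 1 = 132 = 2^2 · 33, so d = 33.
2^1 ≡ 2 (mod 133)
2^2 ≡ 2^2 = 4 ≡ 4 (mod 133)
2^4 ≡ 4^2 = 16 ≡ 16 (mod 133)
2^8 ≡ 16^2 = 256 ≡ 123 (mod 133)
2^16 ≡ 123^2 = 15129 ≡ 100 (mod 133)
2^32 ≡ 100^2 = 10000 ≡ 25 (mod 133)
33 = 32 + 1 in binary powers of 2.
So 2^33 ≡ 25 · 2 ≡ 50 (mod 133).
Squaring chain: 50 → 106; never reaches −1, so base 2 is a Miller–Rabin witness that 133 is composite.

50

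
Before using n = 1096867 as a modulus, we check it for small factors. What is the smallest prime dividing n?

1096867 is odd.
Digit sum 37, not divisible by 3.
Ends in 7: not divisible by 5.
7: 1096867 = 7·156695 + 2
11: 1096867 = 11·99715 + 2
13: 1096867 = 13·84374 + 5
17: 1096867 = 17·64521 + 10
19: 1096867 = 19·57729 + 16
23: 1096867 = 23·47689 + 20
29: 1096867 = 29·37823

29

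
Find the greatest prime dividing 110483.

97

110483 = 17 · 6499
6499 = 67 · 97
97 is prime.
So 110483 = 17 · 67 · 97; the largest prime factor is 97.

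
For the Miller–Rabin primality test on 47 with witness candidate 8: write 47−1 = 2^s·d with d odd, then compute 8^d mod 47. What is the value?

1

47 − 1 = 46 = 2^1 · 23, so d = 23.
8^1 ≡ 8 (mod 47)
8^2 ≡ 8^2 = 64 ≡ 17 (mod 47)
8^4 ≡ 17^2 = 289 ≡ 7 (mod 47)
8^8 ≡ 7^2 = 49 ≡ 2 (mod 47)
8^16 ≡ 2^2 = 4 ≡ 4 (mod 47)
23 = 16 + 4 + 2 + 1 in binary powers of 2.
So 8^23 ≡ 4 · 7 · 17 · 8 ≡ 1 (mod 47).
Since 8^d ≡ 1 (mod 47), base 8 does not prove 47 composite.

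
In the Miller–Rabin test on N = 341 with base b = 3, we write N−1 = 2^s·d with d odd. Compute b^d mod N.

254

341 − 1 = 340 = 2^2 · 85, so d = 85.
3^1 ≡ 3 (mod 341)
3^2 ≡ 3^2 = 9 ≡ 9 (mod 341)
3^4 ≡ 9^2 = 81 ≡ 81 (mod 341)
3^8 ≡ 81^2 = 6561 ≡ 82 (mod 341)
3^16 ≡ 82^2 = 6724 ≡ 245 (mod 341)
3^32 ≡ 245^2 = 60025 ≡ 9 (mod 341)
3^64 ≡ 9^2 = 81 ≡ 81 (mod 341)
85 = 64 + 16 + 4 + 1 in binary powers of 2.
So 3^85 ≡ 81 · 245 · 81 · 3 ≡ 254 (mod 341).
Squaring chain: 254 → 67; never reaches −1, so base 3 is a Miller–Rabin witness that 341 is composite.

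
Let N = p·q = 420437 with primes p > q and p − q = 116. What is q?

Since p = q + 116, we have 420437 = q(q + 116), so q² + 116q − 420437 = 0.
Discriminant: 116² + 4·420437 = 13456 + 1681748 = 1695204; √1695204 = 1302.
q = (−116 + 1302)/2 = 593, and p = q + 116 = 709.
Check: 593 · 709 = 420437.

593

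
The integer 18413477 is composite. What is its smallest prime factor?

89

18413477 is odd.
Digit sum 35, not divisible by 3.
Ends in 7: not divisible by 5.
7: 18413477 = 7·2630496 + 5
11: 18413477 = 11·1673952 + 5
13: 18413477 = 13·1416421 + 4
17: 18413477 = 17·1083145 + 12
19: 18413477 = 19·969130 + 7
23: 18413477 = 23·800585 + 22
29: 18413477 = 29·634947 + 14
31: 18413477 = 31·593983 + 4
37: 18413477 = 37·497661 + 20
41: 18413477 = 41·449109 + 8
43: 18413477 = 43·428220 + 17
47: 18413477 = 47·391776 + 5
53: 18413477 = 53·347424 + 5
59: 18413477 = 59·312092 + 49
61: 18413477 = 61·301860 + 17
67: 18413477 = 67·274828 + 1
71: 18413477 = 71·259344 + 53
73: 18413477 = 73·252239 + 30
79: 18413477 = 79·233081 + 78
83: 18413477 = 83·221849 + 10
89: 18413477 = 89·206893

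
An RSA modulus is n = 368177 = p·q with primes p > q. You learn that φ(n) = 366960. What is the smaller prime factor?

φ(n) = (p−1)(q−1) = n − (p+q) + 1, so p + q = 368177 − 366960 + 1 = 1218.
p and q are the roots of t² − 1218t + 368177 = 0.
Discriminant: 1218² − 4·368177 = 1483524 − 1472708 = 10816; √10816 = 104.
q = (1218 − 104)/2 = 557, p = (1218 + 104)/2 = 661.
Check: 557 · 661 = 368177.

557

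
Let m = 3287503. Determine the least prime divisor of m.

41

3287503 is odd.
Digit sum 28, not divisible by 3.
Ends in 3: not divisible by 5.
7: 3287503 = 7·469643 + 2
11: 3287503 = 11·298863 + 10
13: 3287503 = 13·252884 + 11
17: 3287503 = 17·193382 + 9
19: 3287503 = 19·173026 + 9
23: 3287503 = 23·142934 + 21
29: 3287503 = 29·113362 + 5
31: 3287503 = 31·106048 + 15
37: 3287503 = 37·88851 + 16
41: 3287503 = 41·80183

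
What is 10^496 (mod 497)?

10^1 ≡ 10 (mod 497)
10^2 ≡ 10^2 = 100 ≡ 100 (mod 497)
10^4 ≡ 100^2 = 10000 ≡ 60 (mod 497)
10^8 ≡ 60^2 = 3600 ≡ 121 (mod 497)
10^16 ≡ 121^2 = 14641 ≡ 228 (mod 497)
10^32 ≡ 228^2 = 51984 ≡ 296 (mod 497)
10^64 ≡ 296^2 = 87616 ≡ 144 (mod 497)
10^128 ≡ 144^2 = 20736 ≡ 359 (mod 497)
10^256 ≡ 359^2 = 128881 ≡ 158 (mod 497)
496 = 256 + 128 + 64 + 32 + 16 in binary powers of 2.
So 10^496 ≡ 158 · 359 · 144 · 296 · 228 ≡ 249 (mod 497).
Since 249 ≠ 1, base 10 is a Fermat witness: 497 is composite.

249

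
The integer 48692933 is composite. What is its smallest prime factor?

48692933 is odd.
Digit sum 44, not divisible by 3.
Ends in 3: not divisible by 5.
7: 48692933 = 7·6956133 + 2
11: 48692933 = 11·4426630 + 3
13: 48692933 = 13·3745610 + 3
17: 48692933 = 17·2864290 + 3
19: 48692933 = 19·2562785 + 18
23: 48692933 = 23·2117084 + 1
29: 48692933 = 29·1679066 + 19
31: 48692933 = 31·1570739 + 24
37: 48692933 = 37·1316025 + 8
41: 48692933 = 41·1187632 + 21
43: 48692933 = 43·1132393 + 34
47: 48692933 = 47·1036019 + 40
53: 48692933 = 53·918734 + 31
59: 48692933 = 59·825303 + 56
61: 48692933 = 61·798244 + 49
67: 48692933 = 67·726760 + 13
71: 48692933 = 71·685815 + 68
73: 48692933 = 73·667026 + 35
79: 48692933 = 79·616366 + 19
83: 48692933 = 83·586661 + 70
89: 48692933 = 89·547111 + 54
97: 48692933 = 97·501989

97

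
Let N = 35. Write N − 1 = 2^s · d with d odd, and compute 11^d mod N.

16

35 − 1 = 34 = 2^1 · 17, so d = 17.
11^1 ≡ 11 (mod 35)
11^2 ≡ 11^2 = 121 ≡ 16 (mod 35)
11^4 ≡ 16^2 = 256 ≡ 11 (mod 35)
11^8 ≡ 11^2 = 121 ≡ 16 (mod 35)
11^16 ≡ 16^2 = 256 ≡ 11 (mod 35)
17 = 16 + 1 in binary powers of 2.
So 11^17 ≡ 11 · 11 ≡ 16 (mod 35).
Squaring chain: 16; never reaches −1, so base 11 is a Miller–Rabin witness that 35 is composite.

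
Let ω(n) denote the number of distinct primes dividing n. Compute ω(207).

207 = 3^2 · 23
207 = 3^2 · 23, which has 2 distinct prime factors.

2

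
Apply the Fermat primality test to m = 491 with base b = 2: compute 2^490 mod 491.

1

2^1 ≡ 2 (mod 491)
2^2 ≡ 2^2 = 4 ≡ 4 (mod 491)
2^4 ≡ 4^2 = 16 ≡ 16 (mod 491)
2^8 ≡ 16^2 = 256 ≡ 256 (mod 491)
2^16 ≡ 256^2 = 65536 ≡ 233 (mod 491)
2^32 ≡ 233^2 = 54289 ≡ 279 (mod 491)
2^64 ≡ 279^2 = 77841 ≡ 263 (mod 491)
2^128 ≡ 263^2 = 69169 ≡ 429 (mod 491)
2^256 ≡ 429^2 = 184041 ≡ 407 (mod 491)
490 = 256 + 128 + 64 + 32 + 8 + 2 in binary powers of 2.
So 2^490 ≡ 407 · 429 · 263 · 279 · 256 · 4 ≡ 1 (mod 491).
Since the result is 1, base 2 gives no evidence that 491 is composite.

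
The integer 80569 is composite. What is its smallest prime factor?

23

80569 is odd.
Digit sum 28, not divisible by 3.
Ends in 9: not divisible by 5.
7: 80569 = 7·11509 + 6
11: 80569 = 11·7324 + 5
13: 80569 = 13·6197 + 8
17: 80569 = 17·4739 + 6
19: 80569 = 19·4240 + 9
23: 80569 = 23·3503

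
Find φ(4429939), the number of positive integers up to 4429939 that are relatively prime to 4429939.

Factor: 4429939 = 113 · 197 · 199.
φ(4429939) = (113−1) · (197−1) · (199−1) = 112 · 196 · 198 = 4346496.

4346496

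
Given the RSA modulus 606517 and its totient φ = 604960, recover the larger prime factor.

797

φ(n) = (p−1)(q−1) = n − (p+q) + 1, so p + q = 606517 − 604960 + 1 = 1558.
p and q are the roots of t² − 1558t + 606517 = 0.
Discriminant: 1558² − 4·606517 = 2427364 − 2426068 = 1296; √1296 = 36.
q = (1558 − 36)/2 = 761, p = (1558 + 36)/2 = 797.
Check: 761 · 797 = 606517.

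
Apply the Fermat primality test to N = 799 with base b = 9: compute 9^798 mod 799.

225

9^1 ≡ 9 (mod 799)
9^2 ≡ 9^2 = 81 ≡ 81 (mod 799)
9^4 ≡ 81^2 = 6561 ≡ 169 (mod 799)
9^8 ≡ 169^2 = 28561 ≡ 596 (mod 799)
9^16 ≡ 596^2 = 355216 ≡ 460 (mod 799)
9^32 ≡ 460^2 = 211600 ≡ 664 (mod 799)
9^64 ≡ 664^2 = 440896 ≡ 647 (mod 799)
9^128 ≡ 647^2 = 418609 ≡ 732 (mod 799)
9^256 ≡ 732^2 = 535824 ≡ 494 (mod 799)
9^512 ≡ 494^2 = 244036 ≡ 341 (mod 799)
798 = 512 + 256 + 16 + 8 + 4 + 2 in binary powers of 2.
So 9^798 ≡ 341 · 494 · 460 · 596 · 169 · 81 ≡ 225 (mod 799).
Since 225 ≠ 1, base 9 is a Fermat witness: 799 is composite.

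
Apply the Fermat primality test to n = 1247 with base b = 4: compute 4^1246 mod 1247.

1

4^1 ≡ 4 (mod 1247)
4^2 ≡ 4^2 = 16 ≡ 16 (mod 1247)
4^4 ≡ 16^2 = 256 ≡ 256 (mod 1247)
4^8 ≡ 256^2 = 65536 ≡ 692 (mod 1247)
4^16 ≡ 692^2 = 478864 ≡ 16 (mod 1247)
4^32 ≡ 16^2 = 256 ≡ 256 (mod 1247)
4^64 ≡ 256^2 = 65536 ≡ 692 (mod 1247)
4^128 ≡ 692^2 = 478864 ≡ 16 (mod 1247)
4^256 ≡ 16^2 = 256 ≡ 256 (mod 1247)
4^512 ≡ 256^2 = 65536 ≡ 692 (mod 1247)
4^1024 ≡ 692^2 = 478864 ≡ 16 (mod 1247)
1246 = 1024 + 128 + 64 + 16 + 8 + 4 + 2 in binary powers of 2.
So 4^1246 ≡ 16 · 16 · 692 · 16 · 692 · 256 · 16 ≡ 1 (mod 1247).
Since the result is 1, base 4 gives no evidence that 1247 is composite.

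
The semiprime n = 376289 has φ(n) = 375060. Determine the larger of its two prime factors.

659

φ(n) = (p−1)(q−1) = n − (p+q) + 1, so p + q = 376289 − 375060 + 1 = 1230.
p and q are the roots of t² − 1230t + 376289 = 0.
Discriminant: 1230² − 4·376289 = 1512900 − 1505156 = 7744; √7744 = 88.
q = (1230 − 88)/2 = 571, p = (1230 + 88)/2 = 659.
Check: 571 · 659 = 376289.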